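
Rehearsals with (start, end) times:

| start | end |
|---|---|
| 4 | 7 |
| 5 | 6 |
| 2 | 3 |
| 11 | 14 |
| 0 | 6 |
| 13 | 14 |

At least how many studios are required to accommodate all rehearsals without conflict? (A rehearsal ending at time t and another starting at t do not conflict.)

3

starts: [0, 2, 4, 5, 11, 13]
ends:   [3, 6, 6, 7, 14, 14]
s0→1 s2→2 e3→1 s4→2 s5→3  — peak 3.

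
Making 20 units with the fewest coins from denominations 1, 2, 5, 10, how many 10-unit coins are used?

Greedy: take as many of the largest coin as possible, then repeat with the remainder.
20 = 2×10
Count of 10: 2

2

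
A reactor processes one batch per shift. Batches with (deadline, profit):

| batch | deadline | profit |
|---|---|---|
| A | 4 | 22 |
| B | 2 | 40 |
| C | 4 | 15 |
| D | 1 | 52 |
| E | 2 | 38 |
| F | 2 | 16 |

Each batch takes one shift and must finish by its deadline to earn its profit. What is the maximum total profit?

129

Sort by profit descending; place each in the latest free slot ≤ its deadline.
Profit order: D=52 B=40 E=38 A=22 F=16 C=15
Assign: D→slot 1, B→slot 2, E skipped, A→slot 4, F skipped, C→slot 3.
Slots: [1:D] [2:B] [3:C] [4:A]
Profit = 52 + 40 + 15 + 22 = 129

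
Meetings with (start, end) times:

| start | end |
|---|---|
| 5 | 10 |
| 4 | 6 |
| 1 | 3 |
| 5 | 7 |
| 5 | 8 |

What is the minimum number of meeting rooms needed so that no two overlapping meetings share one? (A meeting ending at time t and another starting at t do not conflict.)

4

The answer is the maximum number of intervals overlapping at any instant.
Events (time:±→running): 1:+→1 3:-→0 4:+→1 5:+→2 5:+→3 5:+→4 … peak 4.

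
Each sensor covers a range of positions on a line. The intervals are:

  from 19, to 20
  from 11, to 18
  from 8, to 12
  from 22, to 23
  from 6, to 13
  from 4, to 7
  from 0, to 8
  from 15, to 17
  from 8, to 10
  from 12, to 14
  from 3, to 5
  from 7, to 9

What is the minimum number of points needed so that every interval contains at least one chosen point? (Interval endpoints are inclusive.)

6

Process intervals by earliest right end; each time one isn't hit yet, stab at its right endpoint.
By right end: [3,5]  [4,7]  [0,8]  [7,9]  [8,10]  [8,12]  [6,13]  [12,14]  [15,17]  [11,18]  [19,20]  [22,23]
[3,5] uncovered → point at 5; [7,9] uncovered → point at 9; [12,14] uncovered → point at 14; [15,17] uncovered → point at 17; [19,20] uncovered → point at 20; [22,23] uncovered → point at 23.
Points: 5, 9, 14, 17, 20, 23 (6 total).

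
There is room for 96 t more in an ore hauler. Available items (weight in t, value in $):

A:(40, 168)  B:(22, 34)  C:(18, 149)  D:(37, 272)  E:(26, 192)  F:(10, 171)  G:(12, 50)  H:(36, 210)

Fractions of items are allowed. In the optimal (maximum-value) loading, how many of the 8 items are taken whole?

Order: F (171/10=17.10) > C (149/18=8.28) > E (192/26=7.38) > D (272/37=7.35) > H (210/36=5.83) > A (168/40=4.20) > G (50/12=4.17) > B (34/22=1.55)
Fill: take F (10 @ 171) → take C (18 @ 149) → take E (26 @ 192) → take D (37 @ 272) → take 5/36 of H → 29.17; 96/96 used.
4 item(s) taken whole; one partial (take 5/36 of H).

4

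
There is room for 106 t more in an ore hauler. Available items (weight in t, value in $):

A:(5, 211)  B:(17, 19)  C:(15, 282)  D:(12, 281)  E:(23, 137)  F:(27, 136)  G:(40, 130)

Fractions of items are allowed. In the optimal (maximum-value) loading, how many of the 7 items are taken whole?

Ratios (sorted): A 42.20, D 23.42, C 18.80, E 5.96, F 5.04, G 3.25, B 1.12
take A (5 @ 211); take D (12 @ 281); take C (15 @ 282); take E (23 @ 137); take F (27 @ 136); take 24/40 of G → 78.00. Capacity used 106/106.
5 item(s) taken whole; one partial (take 24/40 of G).

5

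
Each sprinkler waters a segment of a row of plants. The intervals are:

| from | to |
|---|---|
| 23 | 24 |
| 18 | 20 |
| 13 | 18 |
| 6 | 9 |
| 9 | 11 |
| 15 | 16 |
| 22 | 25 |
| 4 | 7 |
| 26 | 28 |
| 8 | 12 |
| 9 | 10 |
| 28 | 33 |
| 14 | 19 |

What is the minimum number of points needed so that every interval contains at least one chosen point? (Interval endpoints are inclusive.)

By right end: [4,7]  [6,9]  [9,10]  [9,11]  [8,12]  [15,16]  [13,18]  [14,19]  [18,20]  [23,24]  [22,25]  [26,28]  [28,33]
[4,7] uncovered → point at 7; [9,10] uncovered → point at 10; [15,16] uncovered → point at 16; [18,20] uncovered → point at 20; [23,24] uncovered → point at 24; [26,28] uncovered → point at 28.
Points: 7, 10, 16, 20, 24, 28 (6 total).

6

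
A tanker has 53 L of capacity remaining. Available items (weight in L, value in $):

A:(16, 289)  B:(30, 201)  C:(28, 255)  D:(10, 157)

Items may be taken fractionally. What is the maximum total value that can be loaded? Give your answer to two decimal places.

Sort by value per unit weight and fill in that order.
Order: A (289/16=18.06) > D (157/10=15.70) > C (255/28=9.11) > B (201/30=6.70)
Fill: take A (16 @ 289) → take D (10 @ 157) → take 27/28 of C → 245.89; 53/53 used.
Total value = 691.89

691.89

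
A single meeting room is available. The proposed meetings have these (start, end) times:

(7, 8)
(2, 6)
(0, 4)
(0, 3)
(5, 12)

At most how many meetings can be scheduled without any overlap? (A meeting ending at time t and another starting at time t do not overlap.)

By end time: (0,3), (0,4), (2,6), (7,8), (5,12).
Pick (0,3); next start ≥ 3 → (7,8).
Selected 2 meetings.

2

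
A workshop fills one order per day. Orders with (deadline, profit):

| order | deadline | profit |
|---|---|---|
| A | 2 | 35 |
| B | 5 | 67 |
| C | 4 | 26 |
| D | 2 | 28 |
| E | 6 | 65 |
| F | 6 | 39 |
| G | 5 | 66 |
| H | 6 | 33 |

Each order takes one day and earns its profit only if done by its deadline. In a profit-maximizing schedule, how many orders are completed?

6

Take jobs in profit order; each goes to the latest open slot no later than its deadline.
Profit order: B=67 G=66 E=65 F=39 A=35 H=33 D=28 C=26
Assign: B→slot 5, G→slot 4, E→slot 6, F→slot 3, A→slot 2, H→slot 1, D skipped, C skipped.
Slots: [1:H] [2:A] [3:F] [4:G] [5:B] [6:E]
6 of 8 scheduled.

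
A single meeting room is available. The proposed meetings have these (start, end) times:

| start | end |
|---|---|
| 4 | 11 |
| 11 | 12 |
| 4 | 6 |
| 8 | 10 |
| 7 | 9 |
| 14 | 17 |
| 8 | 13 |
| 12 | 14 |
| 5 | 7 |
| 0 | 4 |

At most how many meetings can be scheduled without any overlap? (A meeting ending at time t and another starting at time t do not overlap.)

Order by finish time; keep every interval that doesn't clash with the previous kept one.
By end time: (0,4), (4,6), (5,7), (7,9), (8,10), (4,11), (11,12), (8,13), (12,14), (14,17).
Pick (0,4); next start ≥ 4 → (4,6); next start ≥ 6 → (7,9); next start ≥ 9 → (11,12); next start ≥ 12 → (12,14); next start ≥ 14 → (14,17).
Selected 6 meetings.

6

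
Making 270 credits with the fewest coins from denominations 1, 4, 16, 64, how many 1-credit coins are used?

2

Use the largest denomination that fits, subtract, and repeat.
270 = 4×64 + 3×4 + 2×1
Count of 1: 2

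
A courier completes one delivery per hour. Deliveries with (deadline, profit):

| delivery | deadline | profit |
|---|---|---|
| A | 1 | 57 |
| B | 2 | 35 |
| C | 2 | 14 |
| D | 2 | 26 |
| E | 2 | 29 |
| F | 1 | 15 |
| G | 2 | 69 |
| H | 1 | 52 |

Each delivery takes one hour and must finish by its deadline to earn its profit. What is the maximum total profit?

126

Take jobs in profit order; each goes to the latest open slot no later than its deadline.
Profit order: G=69 A=57 H=52 B=35 E=29 D=26 F=15 C=14
Assign: G→slot 2, A→slot 1, H skipped, B skipped, E skipped, D skipped, F skipped, C skipped.
Slots: [1:A] [2:G]
Profit = 57 + 69 = 126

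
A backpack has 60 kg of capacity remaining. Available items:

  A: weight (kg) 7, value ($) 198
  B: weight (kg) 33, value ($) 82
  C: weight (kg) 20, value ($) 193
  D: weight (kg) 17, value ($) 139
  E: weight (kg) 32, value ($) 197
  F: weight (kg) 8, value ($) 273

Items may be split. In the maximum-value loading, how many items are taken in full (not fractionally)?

Greedy by value/weight ratio, highest first.
Ratios (sorted): F 34.12, A 28.29, C 9.65, D 8.18, E 6.16, B 2.48
take F (8 @ 273); take A (7 @ 198); take C (20 @ 193); take D (17 @ 139); take 8/32 of E → 49.25. Capacity used 60/60.
4 item(s) taken whole; one partial (take 8/32 of E).

4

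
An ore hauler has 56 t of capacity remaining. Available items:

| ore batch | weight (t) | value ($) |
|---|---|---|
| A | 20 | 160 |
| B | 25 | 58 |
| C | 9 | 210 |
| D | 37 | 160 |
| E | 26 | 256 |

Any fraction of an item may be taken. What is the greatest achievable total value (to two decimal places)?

630.32

Ratios (sorted): C 23.33, E 9.85, A 8.00, D 4.32, B 2.32
take C (9 @ 210); take E (26 @ 256); take A (20 @ 160); take 1/37 of D → 4.32. Capacity used 56/56.
Total value = 630.32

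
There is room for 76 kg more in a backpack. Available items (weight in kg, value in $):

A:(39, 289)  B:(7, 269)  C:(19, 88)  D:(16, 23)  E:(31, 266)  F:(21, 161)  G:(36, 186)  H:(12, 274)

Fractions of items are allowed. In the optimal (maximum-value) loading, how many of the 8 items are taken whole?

4

Sort by value per unit weight and fill in that order.
Order: B (269/7=38.43) > H (274/12=22.83) > E (266/31=8.58) > F (161/21=7.67) > A (289/39=7.41) > G (186/36=5.17) > C (88/19=4.63) > D (23/16=1.44)
Fill: take B (7 @ 269) → take H (12 @ 274) → take E (31 @ 266) → take F (21 @ 161) → take 5/39 of A → 37.05; 76/76 used.
4 item(s) taken whole; one partial (take 5/39 of A).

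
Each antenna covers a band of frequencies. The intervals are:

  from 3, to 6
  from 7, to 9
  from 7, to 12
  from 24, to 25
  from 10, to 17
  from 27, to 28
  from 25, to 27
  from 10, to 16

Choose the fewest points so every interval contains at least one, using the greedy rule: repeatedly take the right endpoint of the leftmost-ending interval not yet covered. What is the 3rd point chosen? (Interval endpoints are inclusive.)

16

By right end: [3,6]  [7,9]  [7,12]  [10,16]  [10,17]  [24,25]  [25,27]  [27,28]
[3,6] uncovered → point at 6; [7,9] uncovered → point at 9; [10,16] uncovered → point at 16; [24,25] uncovered → point at 25; [27,28] uncovered → point at 28.
Points: 6, 9, 16, 25, 28 (5 total).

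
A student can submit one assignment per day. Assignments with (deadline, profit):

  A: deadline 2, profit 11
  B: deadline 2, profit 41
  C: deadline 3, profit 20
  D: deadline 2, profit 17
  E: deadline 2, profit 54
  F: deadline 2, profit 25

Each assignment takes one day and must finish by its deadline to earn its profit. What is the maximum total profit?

115

Profit order: E=54 B=41 F=25 C=20 D=17 A=11
Assign: E→slot 2, B→slot 1, F skipped, C→slot 3, D skipped, A skipped.
Slots: [1:B] [2:E] [3:C]
Profit = 41 + 54 + 20 = 115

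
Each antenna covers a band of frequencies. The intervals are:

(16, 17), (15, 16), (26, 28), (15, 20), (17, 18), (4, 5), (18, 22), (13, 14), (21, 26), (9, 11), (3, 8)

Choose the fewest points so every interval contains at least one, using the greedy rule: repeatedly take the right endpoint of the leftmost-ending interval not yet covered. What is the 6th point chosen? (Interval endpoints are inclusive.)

Process intervals by earliest right end; each time one isn't hit yet, stab at its right endpoint.
By right end: [4,5]  [3,8]  [9,11]  [13,14]  [15,16]  [16,17]  [17,18]  [15,20]  [18,22]  [21,26]  [26,28]
[4,5] uncovered → point at 5; [9,11] uncovered → point at 11; [13,14] uncovered → point at 14; [15,16] uncovered → point at 16; [17,18] uncovered → point at 18; [21,26] uncovered → point at 26.
Points: 5, 11, 14, 16, 18, 26 (6 total).

26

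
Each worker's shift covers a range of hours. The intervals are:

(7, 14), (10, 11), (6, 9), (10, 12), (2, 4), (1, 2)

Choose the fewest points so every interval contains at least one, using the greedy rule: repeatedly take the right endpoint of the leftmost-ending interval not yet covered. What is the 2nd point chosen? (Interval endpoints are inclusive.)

9

By right end: [1,2]  [2,4]  [6,9]  [10,11]  [10,12]  [7,14]
[1,2] uncovered → point at 2; [6,9] uncovered → point at 9; [10,11] uncovered → point at 11.
Points: 2, 9, 11 (3 total).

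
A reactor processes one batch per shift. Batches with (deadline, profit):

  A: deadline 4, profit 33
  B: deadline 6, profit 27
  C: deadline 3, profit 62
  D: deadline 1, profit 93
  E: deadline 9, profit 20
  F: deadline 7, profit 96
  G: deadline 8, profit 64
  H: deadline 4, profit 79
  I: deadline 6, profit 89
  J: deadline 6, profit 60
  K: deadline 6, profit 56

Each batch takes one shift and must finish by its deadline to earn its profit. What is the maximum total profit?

Sort by profit descending; place each in the latest free slot ≤ its deadline.
Profit order: F=96 D=93 I=89 H=79 G=64 C=62 J=60 K=56 A=33 B=27 E=20
Assign: F→slot 7, D→slot 1, I→slot 6, H→slot 4, G→slot 8, C→slot 3, J→slot 5, K→slot 2, A skipped, B skipped, E→slot 9.
Slots: [1:D] [2:K] [3:C] [4:H] [5:J] [6:I] [7:F] [8:G] [9:E]
Profit = 93 + 56 + 62 + 79 + 60 + 89 + 96 + 64 + 20 = 619

619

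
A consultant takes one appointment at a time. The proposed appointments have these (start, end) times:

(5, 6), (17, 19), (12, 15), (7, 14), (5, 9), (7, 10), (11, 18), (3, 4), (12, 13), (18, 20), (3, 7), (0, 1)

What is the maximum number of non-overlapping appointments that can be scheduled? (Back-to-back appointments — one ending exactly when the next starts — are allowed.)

Sort by end time and greedily take each interval whose start is ≥ the last chosen end.
Sorted by end: (0,1)  (3,4)  (5,6)  (3,7)  (5,9)  (7,10)  (12,13)  (7,14)  (12,15)  (11,18)  (17,19)  (18,20)
take (0,1); take (3,4); take (5,6); skip (3,7); take (7,10); take (12,13); take (17,19); skip (18,20).
Selected 6 appointments.

6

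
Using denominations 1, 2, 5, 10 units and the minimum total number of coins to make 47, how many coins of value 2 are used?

47 = 4×10 + 1×5 + 1×2
Count of 2: 1

1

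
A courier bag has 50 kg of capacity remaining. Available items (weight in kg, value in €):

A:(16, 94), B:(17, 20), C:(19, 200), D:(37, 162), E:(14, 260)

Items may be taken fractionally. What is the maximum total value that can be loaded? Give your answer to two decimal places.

558.38

Sort by value per unit weight and fill in that order.
Ratios (sorted): E 18.57, C 10.53, A 5.88, D 4.38, B 1.18
take E (14 @ 260); take C (19 @ 200); take A (16 @ 94); take 1/37 of D → 4.38. Capacity used 50/50.
Total value = 558.38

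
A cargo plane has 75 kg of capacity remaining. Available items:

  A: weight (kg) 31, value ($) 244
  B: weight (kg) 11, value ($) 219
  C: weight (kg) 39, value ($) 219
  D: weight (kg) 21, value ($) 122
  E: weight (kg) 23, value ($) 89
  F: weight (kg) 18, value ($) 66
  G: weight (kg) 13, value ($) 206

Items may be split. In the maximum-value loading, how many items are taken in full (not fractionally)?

3

Sort by value per unit weight and fill in that order.
Ratios (sorted): B 19.91, G 15.85, A 7.87, D 5.81, C 5.62, E 3.87, F 3.67
take B (11 @ 219); take G (13 @ 206); take A (31 @ 244); take 20/21 of D → 116.19. Capacity used 75/75.
3 item(s) taken whole; one partial (take 20/21 of D).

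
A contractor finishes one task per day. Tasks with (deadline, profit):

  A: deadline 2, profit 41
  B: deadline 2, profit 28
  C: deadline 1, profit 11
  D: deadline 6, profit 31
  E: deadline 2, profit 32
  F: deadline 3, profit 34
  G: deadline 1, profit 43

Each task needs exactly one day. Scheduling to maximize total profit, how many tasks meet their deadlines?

4

Take jobs in profit order; each goes to the latest open slot no later than its deadline.
Profit order: G=43 A=41 F=34 E=32 D=31 B=28 C=11
Assign: G→slot 1, A→slot 2, F→slot 3, E skipped, D→slot 6, B skipped, C skipped.
Slots: [1:G] [2:A] [3:F] [6:D]
4 of 7 scheduled.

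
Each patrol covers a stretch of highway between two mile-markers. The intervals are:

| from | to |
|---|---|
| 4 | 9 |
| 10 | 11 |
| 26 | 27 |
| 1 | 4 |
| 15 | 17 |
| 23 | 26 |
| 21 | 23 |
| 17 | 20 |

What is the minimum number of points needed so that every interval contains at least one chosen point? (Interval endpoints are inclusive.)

By right end: [1,4]  [4,9]  [10,11]  [15,17]  [17,20]  [21,23]  [23,26]  [26,27]
[1,4] uncovered → point at 4; [10,11] uncovered → point at 11; [15,17] uncovered → point at 17; [21,23] uncovered → point at 23; [26,27] uncovered → point at 27.
Points: 4, 11, 17, 23, 27 (5 total).

5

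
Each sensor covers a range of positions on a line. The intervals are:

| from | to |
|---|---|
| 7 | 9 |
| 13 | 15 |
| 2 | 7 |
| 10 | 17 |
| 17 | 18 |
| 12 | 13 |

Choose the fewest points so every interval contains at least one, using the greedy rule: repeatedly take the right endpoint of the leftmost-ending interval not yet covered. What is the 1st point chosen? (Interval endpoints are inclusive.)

Sorted: [2,7] [7,9] [12,13] [13,15] [10,17] [17,18]
{[2,7],[7,9]} hit by 7; {[12,13],[13,15],[10,17]} hit by 13; {[17,18]} hit by 18.
Points: 7, 13, 18 (3 total).

7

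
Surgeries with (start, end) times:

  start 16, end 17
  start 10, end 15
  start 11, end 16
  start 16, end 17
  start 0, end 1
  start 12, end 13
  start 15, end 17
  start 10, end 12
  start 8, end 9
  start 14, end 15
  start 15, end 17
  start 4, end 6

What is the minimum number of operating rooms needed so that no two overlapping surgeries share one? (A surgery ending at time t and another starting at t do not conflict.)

4

starts: [0, 4, 8, 10, 10, 11, 12, 14, 15, 15, 16, 16]
ends:   [1, 6, 9, 12, 13, 15, 15, 16, 17, 17, 17, 17]
s0→1 e1→0 s4→1 e6→0 s8→1 e9→0 s10→1 s10→2 s11→3 e12→2 s12→3 e13→2 s14→3 e15→2 e15→1 s15→2 s15→3 e16→2 s16→3 s16→4  — peak 4.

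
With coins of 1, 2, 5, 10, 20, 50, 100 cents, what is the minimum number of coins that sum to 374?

374 − 3×100→74 − 1×50→24 − 1×20→4 − 2×2→0
Total coins = 3 + 1 + 1 + 2 = 7

7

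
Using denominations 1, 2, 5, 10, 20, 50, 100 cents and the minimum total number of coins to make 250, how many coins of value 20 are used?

Greedy: take as many of the largest coin as possible, then repeat with the remainder.
250 = 2×100 + 1×50
Count of 20: 0

0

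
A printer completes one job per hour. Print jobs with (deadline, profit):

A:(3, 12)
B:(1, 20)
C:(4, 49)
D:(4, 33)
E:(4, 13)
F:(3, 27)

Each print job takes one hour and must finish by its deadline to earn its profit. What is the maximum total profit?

Take jobs in profit order; each goes to the latest open slot no later than its deadline.
By profit: C(d4,49), D(d4,33), F(d3,27), B(d1,20), E(d4,13), A(d3,12)
C→slot 4; D→slot 3; F→slot 2; B→slot 1; E skipped; A skipped.
Profit = 20 + 27 + 33 + 49 = 129

129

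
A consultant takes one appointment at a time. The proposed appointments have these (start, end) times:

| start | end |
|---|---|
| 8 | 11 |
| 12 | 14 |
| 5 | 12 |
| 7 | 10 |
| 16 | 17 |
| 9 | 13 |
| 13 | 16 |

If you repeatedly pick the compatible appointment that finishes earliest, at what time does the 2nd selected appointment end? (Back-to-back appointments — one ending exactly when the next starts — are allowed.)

14

Sorted by end: (7,10)  (8,11)  (5,12)  (9,13)  (12,14)  (13,16)  (16,17)
take (7,10); skip (5,12); skip (9,13); take (12,14); skip (13,16); take (16,17).
Selected: (7,10) (12,14) (16,17)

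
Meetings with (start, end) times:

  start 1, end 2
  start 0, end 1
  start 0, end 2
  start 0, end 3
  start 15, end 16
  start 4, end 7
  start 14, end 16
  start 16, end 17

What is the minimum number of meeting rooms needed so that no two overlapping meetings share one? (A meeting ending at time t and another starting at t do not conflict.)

3

The answer is the maximum number of intervals overlapping at any instant.
starts: [0, 0, 0, 1, 4, 14, 15, 16]
ends:   [1, 2, 2, 3, 7, 16, 16, 17]
s0→1 s0→2 s0→3  — peak 3.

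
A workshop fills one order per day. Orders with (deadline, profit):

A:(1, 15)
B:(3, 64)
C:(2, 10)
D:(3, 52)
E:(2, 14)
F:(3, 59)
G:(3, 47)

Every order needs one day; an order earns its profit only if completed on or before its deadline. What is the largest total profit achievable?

Profit order: B=64 F=59 D=52 G=47 A=15 E=14 C=10
Assign: B→slot 3, F→slot 2, D→slot 1, G skipped, A skipped, E skipped, C skipped.
Slots: [1:D] [2:F] [3:B]
Profit = 52 + 59 + 64 = 175

175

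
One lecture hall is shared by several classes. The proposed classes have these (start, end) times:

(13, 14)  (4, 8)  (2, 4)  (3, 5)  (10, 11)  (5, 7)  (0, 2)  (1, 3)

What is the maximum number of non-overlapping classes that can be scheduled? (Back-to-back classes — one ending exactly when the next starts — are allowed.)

5

Greedy by earliest finish: after sorting by end time, pick each interval compatible with the last pick.
By end time: (0,2), (1,3), (2,4), (3,5), (5,7), (4,8), (10,11), (13,14).
Pick (0,2); next start ≥ 2 → (2,4); next start ≥ 4 → (5,7); next start ≥ 7 → (10,11); next start ≥ 11 → (13,14).
Selected 5 classes.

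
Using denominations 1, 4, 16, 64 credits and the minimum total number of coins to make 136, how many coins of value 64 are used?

2

Use the largest denomination that fits, subtract, and repeat.
136 = 2×64 + 2×4
Count of 64: 2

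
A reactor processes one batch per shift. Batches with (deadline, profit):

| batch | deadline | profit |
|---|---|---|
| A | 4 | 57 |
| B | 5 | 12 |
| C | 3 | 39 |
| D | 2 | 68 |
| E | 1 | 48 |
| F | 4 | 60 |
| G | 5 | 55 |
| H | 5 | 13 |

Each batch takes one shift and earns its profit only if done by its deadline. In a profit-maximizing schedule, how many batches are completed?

5

Take jobs in profit order; each goes to the latest open slot no later than its deadline.
Profit order: D=68 F=60 A=57 G=55 E=48 C=39 H=13 B=12
Assign: D→slot 2, F→slot 4, A→slot 3, G→slot 5, E→slot 1, C skipped, H skipped, B skipped.
Slots: [1:E] [2:D] [3:A] [4:F] [5:G]
5 of 8 scheduled.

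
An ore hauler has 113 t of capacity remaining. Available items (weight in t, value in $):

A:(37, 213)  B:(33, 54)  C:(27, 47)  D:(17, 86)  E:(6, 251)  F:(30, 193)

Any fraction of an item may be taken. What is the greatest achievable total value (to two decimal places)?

Greedy by value/weight ratio, highest first.
Ratios (sorted): E 41.83, F 6.43, A 5.76, D 5.06, C 1.74, B 1.64
take E (6 @ 251); take F (30 @ 193); take A (37 @ 213); take D (17 @ 86); take 23/27 of C → 40.04. Capacity used 113/113.
Total value = 783.04

783.04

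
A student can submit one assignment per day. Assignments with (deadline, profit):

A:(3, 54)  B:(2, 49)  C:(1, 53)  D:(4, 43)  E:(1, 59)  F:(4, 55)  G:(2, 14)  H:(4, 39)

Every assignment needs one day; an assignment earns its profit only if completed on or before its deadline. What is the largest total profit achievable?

Profit order: E=59 F=55 A=54 C=53 B=49 D=43 H=39 G=14
Assign: E→slot 1, F→slot 4, A→slot 3, C skipped, B→slot 2, D skipped, H skipped, G skipped.
Slots: [1:E] [2:B] [3:A] [4:F]
Profit = 59 + 49 + 54 + 55 = 217

217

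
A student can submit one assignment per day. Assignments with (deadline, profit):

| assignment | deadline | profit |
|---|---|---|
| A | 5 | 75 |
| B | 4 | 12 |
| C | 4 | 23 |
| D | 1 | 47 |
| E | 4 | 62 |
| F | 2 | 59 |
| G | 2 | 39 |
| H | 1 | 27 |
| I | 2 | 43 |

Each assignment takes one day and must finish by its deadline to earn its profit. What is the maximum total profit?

266

Profit order: A=75 E=62 F=59 D=47 I=43 G=39 H=27 C=23 B=12
Assign: A→slot 5, E→slot 4, F→slot 2, D→slot 1, I skipped, G skipped, H skipped, C→slot 3, B skipped.
Slots: [1:D] [2:F] [3:C] [4:E] [5:A]
Profit = 47 + 59 + 23 + 62 + 75 = 266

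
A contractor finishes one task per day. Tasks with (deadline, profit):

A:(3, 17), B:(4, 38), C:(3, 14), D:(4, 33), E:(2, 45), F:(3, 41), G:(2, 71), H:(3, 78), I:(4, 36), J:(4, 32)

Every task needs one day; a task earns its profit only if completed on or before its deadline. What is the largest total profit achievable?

Take jobs in profit order; each goes to the latest open slot no later than its deadline.
Profit order: H=78 G=71 E=45 F=41 B=38 I=36 D=33 J=32 A=17 C=14
Assign: H→slot 3, G→slot 2, E→slot 1, F skipped, B→slot 4, I skipped, D skipped, J skipped, A skipped, C skipped.
Slots: [1:E] [2:G] [3:H] [4:B]
Profit = 45 + 71 + 78 + 38 = 232

232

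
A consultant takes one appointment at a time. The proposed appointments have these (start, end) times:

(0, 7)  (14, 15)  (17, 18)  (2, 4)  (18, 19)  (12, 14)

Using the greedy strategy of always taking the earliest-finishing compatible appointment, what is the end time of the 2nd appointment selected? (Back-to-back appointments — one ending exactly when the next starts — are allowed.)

Sort by end time and greedily take each interval whose start is ≥ the last chosen end.
By end time: (2,4), (0,7), (12,14), (14,15), (17,18), (18,19).
Pick (2,4); next start ≥ 4 → (12,14); next start ≥ 14 → (14,15); next start ≥ 15 → (17,18); next start ≥ 18 → (18,19).
Selected: (2,4) (12,14) (14,15) (17,18) (18,19)

14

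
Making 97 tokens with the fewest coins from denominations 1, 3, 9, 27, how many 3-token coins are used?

2

97 − 3×27→16 − 1×9→7 − 2×3→1 − 1×1→0
Count of 3: 2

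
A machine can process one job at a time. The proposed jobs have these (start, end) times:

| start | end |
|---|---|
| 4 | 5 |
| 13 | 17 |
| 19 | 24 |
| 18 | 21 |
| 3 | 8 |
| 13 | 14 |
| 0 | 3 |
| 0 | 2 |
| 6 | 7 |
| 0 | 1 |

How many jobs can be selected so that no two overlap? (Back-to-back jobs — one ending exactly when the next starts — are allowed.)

By end time: (0,1), (0,2), (0,3), (4,5), (6,7), (3,8), (13,14), (13,17), (18,21), (19,24).
Pick (0,1); next start ≥ 1 → (4,5); next start ≥ 5 → (6,7); next start ≥ 7 → (13,14); next start ≥ 14 → (18,21).
Selected 5 jobs.

5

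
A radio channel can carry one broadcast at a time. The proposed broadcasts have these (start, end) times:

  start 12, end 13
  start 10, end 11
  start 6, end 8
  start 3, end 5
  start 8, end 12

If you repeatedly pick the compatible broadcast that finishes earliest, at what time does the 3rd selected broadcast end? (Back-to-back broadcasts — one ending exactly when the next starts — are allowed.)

11

Sorted by end: (3,5)  (6,8)  (10,11)  (8,12)  (12,13)
take (3,5); take (6,8); take (10,11); take (12,13).
Selected: (3,5) (6,8) (10,11) (12,13)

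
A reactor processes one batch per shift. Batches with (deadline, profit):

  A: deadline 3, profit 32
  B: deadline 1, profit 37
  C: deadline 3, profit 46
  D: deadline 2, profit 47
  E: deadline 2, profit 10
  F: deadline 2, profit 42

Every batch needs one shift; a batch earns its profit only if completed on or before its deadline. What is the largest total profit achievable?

Profit order: D=47 C=46 F=42 B=37 A=32 E=10
Assign: D→slot 2, C→slot 3, F→slot 1, B skipped, A skipped, E skipped.
Slots: [1:F] [2:D] [3:C]
Profit = 42 + 47 + 46 = 135

135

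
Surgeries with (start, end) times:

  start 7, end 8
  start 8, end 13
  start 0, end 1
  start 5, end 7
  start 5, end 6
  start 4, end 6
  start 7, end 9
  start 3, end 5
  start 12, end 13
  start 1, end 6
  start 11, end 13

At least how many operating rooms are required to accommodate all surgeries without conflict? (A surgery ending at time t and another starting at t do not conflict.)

starts: [0, 1, 3, 4, 5, 5, 7, 7, 8, 11, 12]
ends:   [1, 5, 6, 6, 6, 7, 8, 9, 13, 13, 13]
s0→1 e1→0 s1→1 s3→2 s4→3 e5→2 s5→3 s5→4  — peak 4.

4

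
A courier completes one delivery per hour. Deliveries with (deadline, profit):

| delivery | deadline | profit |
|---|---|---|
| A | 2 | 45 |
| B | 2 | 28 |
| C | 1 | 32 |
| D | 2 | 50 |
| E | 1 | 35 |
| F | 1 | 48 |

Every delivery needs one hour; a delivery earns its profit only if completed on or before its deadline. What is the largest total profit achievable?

Take jobs in profit order; each goes to the latest open slot no later than its deadline.
Profit order: D=50 F=48 A=45 E=35 C=32 B=28
Assign: D→slot 2, F→slot 1, A skipped, E skipped, C skipped, B skipped.
Slots: [1:F] [2:D]
Profit = 48 + 50 = 98

98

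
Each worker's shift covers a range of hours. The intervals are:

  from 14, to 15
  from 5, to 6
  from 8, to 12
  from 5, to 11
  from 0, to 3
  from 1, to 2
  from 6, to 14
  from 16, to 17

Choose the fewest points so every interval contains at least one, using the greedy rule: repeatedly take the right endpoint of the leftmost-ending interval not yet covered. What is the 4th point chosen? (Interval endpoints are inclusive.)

15

Sort by right endpoint; whenever an interval is uncovered, place a point at its right end.
By right end: [1,2]  [0,3]  [5,6]  [5,11]  [8,12]  [6,14]  [14,15]  [16,17]
[1,2] uncovered → point at 2; [5,6] uncovered → point at 6; [8,12] uncovered → point at 12; [14,15] uncovered → point at 15; [16,17] uncovered → point at 17.
Points: 2, 6, 12, 15, 17 (5 total).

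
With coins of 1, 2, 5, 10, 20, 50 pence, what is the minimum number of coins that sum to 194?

Greedy: take as many of the largest coin as possible, then repeat with the remainder.
194 − 3×50→44 − 2×20→4 − 2×2→0
Total coins = 3 + 2 + 2 = 7

7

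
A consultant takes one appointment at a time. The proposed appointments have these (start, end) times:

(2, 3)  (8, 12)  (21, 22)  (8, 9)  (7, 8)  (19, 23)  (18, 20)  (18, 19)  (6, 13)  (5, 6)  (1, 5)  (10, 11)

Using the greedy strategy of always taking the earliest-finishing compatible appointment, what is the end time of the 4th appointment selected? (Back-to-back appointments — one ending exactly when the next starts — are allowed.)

9

By end time: (2,3), (1,5), (5,6), (7,8), (8,9), (10,11), (8,12), (6,13), (18,19), (18,20), (21,22), (19,23).
Pick (2,3); next start ≥ 3 → (5,6); next start ≥ 6 → (7,8); next start ≥ 8 → (8,9); next start ≥ 9 → (10,11); next start ≥ 11 → (18,19); next start ≥ 19 → (21,22).
Selected: (2,3) (5,6) (7,8) (8,9) (10,11) (18,19) (21,22)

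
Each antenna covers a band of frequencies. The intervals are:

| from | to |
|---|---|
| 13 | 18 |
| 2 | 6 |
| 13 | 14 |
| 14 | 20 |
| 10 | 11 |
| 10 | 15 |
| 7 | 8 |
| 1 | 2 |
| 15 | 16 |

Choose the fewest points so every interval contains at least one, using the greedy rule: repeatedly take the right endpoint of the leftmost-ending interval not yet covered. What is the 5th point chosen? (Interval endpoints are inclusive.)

16

Process intervals by earliest right end; each time one isn't hit yet, stab at its right endpoint.
By right end: [1,2]  [2,6]  [7,8]  [10,11]  [13,14]  [10,15]  [15,16]  [13,18]  [14,20]
[1,2] uncovered → point at 2; [7,8] uncovered → point at 8; [10,11] uncovered → point at 11; [13,14] uncovered → point at 14; [15,16] uncovered → point at 16.
Points: 2, 8, 11, 14, 16 (5 total).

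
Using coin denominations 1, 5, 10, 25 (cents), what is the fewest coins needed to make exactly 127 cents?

7

127 − 5×25→2 − 2×1→0
Total coins = 5 + 2 = 7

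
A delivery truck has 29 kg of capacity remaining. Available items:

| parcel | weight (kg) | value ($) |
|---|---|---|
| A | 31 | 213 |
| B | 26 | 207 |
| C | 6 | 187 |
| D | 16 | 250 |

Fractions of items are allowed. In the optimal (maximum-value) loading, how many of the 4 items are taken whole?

2

Ratios (sorted): C 31.17, D 15.62, B 7.96, A 6.87
take C (6 @ 187); take D (16 @ 250); take 7/26 of B → 55.73. Capacity used 29/29.
2 item(s) taken whole; one partial (take 7/26 of B).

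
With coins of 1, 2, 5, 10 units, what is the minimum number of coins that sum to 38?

Greedy: take as many of the largest coin as possible, then repeat with the remainder.
38 = 3×10 + 1×5 + 1×2 + 1×1
Total coins = 3 + 1 + 1 + 1 = 6

6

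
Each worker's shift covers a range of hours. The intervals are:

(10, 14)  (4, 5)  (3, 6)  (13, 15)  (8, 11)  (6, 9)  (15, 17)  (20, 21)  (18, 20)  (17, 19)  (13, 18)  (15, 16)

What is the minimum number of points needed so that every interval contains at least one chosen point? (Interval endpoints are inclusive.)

6

Sorted: [4,5] [3,6] [6,9] [8,11] [10,14] [13,15] [15,16] [15,17] [13,18] [17,19] [18,20] [20,21]
{[4,5],[3,6]} hit by 5; {[6,9],[8,11]} hit by 9; {[10,14],[13,15]} hit by 14; {[15,16],[15,17],[13,18]} hit by 16; {[17,19],[18,20]} hit by 19; {[20,21]} hit by 21.
Points: 5, 9, 14, 16, 19, 21 (6 total).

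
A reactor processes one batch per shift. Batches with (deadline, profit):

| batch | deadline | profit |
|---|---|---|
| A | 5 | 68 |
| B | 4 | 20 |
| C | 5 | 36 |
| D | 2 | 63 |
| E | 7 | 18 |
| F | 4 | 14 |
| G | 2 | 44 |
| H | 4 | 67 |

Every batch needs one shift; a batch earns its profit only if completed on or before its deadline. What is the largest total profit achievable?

Profit order: A=68 H=67 D=63 G=44 C=36 B=20 E=18 F=14
Assign: A→slot 5, H→slot 4, D→slot 2, G→slot 1, C→slot 3, B skipped, E→slot 7, F skipped.
Slots: [1:G] [2:D] [3:C] [4:H] [5:A] [7:E]
Profit = 44 + 63 + 36 + 67 + 68 + 18 = 296

296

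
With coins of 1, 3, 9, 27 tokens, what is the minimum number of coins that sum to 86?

6

86 = 3×27 + 1×3 + 2×1
Total coins = 3 + 1 + 2 = 6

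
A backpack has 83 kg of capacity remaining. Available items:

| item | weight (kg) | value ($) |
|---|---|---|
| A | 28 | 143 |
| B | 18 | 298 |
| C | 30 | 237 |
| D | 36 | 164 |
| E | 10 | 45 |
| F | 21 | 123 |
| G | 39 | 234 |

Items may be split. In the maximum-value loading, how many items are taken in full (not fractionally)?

2

Sort by value per unit weight and fill in that order.
Order: B (298/18=16.56) > C (237/30=7.90) > G (234/39=6.00) > F (123/21=5.86) > A (143/28=5.11) > D (164/36=4.56) > E (45/10=4.50)
Fill: take B (18 @ 298) → take C (30 @ 237) → take 35/39 of G → 210.00; 83/83 used.
2 item(s) taken whole; one partial (take 35/39 of G).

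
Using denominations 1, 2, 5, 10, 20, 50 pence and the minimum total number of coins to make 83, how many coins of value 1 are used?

1

83 = 1×50 + 1×20 + 1×10 + 1×2 + 1×1
Count of 1: 1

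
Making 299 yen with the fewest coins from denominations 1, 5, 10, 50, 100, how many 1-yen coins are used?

299 = 2×100 + 1×50 + 4×10 + 1×5 + 4×1
Count of 1: 4

4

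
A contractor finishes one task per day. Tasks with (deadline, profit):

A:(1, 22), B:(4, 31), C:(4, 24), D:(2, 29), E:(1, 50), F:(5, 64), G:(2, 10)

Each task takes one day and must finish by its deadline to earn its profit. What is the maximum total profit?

198

Take jobs in profit order; each goes to the latest open slot no later than its deadline.
By profit: F(d5,64), E(d1,50), B(d4,31), D(d2,29), C(d4,24), A(d1,22), G(d2,10)
F→slot 5; E→slot 1; B→slot 4; D→slot 2; C→slot 3; A skipped; G skipped.
Profit = 50 + 29 + 24 + 31 + 64 = 198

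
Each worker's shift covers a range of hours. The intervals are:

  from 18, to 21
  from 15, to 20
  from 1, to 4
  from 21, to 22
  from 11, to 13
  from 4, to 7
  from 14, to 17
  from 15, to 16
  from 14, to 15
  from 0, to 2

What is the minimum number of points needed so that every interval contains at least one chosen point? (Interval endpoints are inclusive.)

5

Sorted: [0,2] [1,4] [4,7] [11,13] [14,15] [15,16] [14,17] [15,20] [18,21] [21,22]
{[0,2],[1,4]} hit by 2; {[4,7]} hit by 7; {[11,13]} hit by 13; {[14,15],[15,16],[14,17],[15,20]} hit by 15; {[18,21],[21,22]} hit by 21.
Points: 2, 7, 13, 15, 21 (5 total).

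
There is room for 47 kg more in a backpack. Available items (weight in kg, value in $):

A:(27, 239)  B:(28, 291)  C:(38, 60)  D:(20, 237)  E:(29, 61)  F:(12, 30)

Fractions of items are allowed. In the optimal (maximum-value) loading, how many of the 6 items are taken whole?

1

Order: D (237/20=11.85) > B (291/28=10.39) > A (239/27=8.85) > F (30/12=2.50) > E (61/29=2.10) > C (60/38=1.58)
Fill: take D (20 @ 237) → take 27/28 of B → 280.61; 47/47 used.
1 item(s) taken whole; one partial (take 27/28 of B).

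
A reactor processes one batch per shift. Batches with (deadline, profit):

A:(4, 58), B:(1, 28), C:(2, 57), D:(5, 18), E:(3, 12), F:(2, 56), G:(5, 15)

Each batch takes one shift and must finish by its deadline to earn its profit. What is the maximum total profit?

204

Profit order: A=58 C=57 F=56 B=28 D=18 G=15 E=12
Assign: A→slot 4, C→slot 2, F→slot 1, B skipped, D→slot 5, G→slot 3, E skipped.
Slots: [1:F] [2:C] [3:G] [4:A] [5:D]
Profit = 56 + 57 + 15 + 58 + 18 = 204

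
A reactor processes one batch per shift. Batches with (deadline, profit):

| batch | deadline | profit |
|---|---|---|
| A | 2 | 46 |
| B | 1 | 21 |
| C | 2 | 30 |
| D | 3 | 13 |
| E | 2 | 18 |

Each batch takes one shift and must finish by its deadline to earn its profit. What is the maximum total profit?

89

Take jobs in profit order; each goes to the latest open slot no later than its deadline.
By profit: A(d2,46), C(d2,30), B(d1,21), E(d2,18), D(d3,13)
A→slot 2; C→slot 1; B skipped; E skipped; D→slot 3.
Profit = 30 + 46 + 13 = 89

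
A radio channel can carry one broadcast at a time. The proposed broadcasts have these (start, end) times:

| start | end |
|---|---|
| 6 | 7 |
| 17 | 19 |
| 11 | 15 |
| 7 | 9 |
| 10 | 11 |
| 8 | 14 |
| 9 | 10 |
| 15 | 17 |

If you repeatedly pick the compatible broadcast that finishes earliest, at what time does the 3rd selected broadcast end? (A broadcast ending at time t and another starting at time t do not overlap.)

Sorted by end: (6,7)  (7,9)  (9,10)  (10,11)  (8,14)  (11,15)  (15,17)  (17,19)
take (6,7); take (7,9); take (9,10); take (10,11); take (11,15); take (15,17); take (17,19).
Selected: (6,7) (7,9) (9,10) (10,11) (11,15) (15,17) (17,19)

10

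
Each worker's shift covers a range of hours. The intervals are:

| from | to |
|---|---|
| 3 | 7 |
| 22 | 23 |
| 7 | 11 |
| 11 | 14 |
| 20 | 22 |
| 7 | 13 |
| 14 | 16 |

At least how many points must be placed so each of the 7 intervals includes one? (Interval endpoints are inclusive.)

3

Sorted: [3,7] [7,11] [7,13] [11,14] [14,16] [20,22] [22,23]
{[3,7],[7,11],[7,13]} hit by 7; {[11,14],[14,16]} hit by 14; {[20,22],[22,23]} hit by 22.
Points: 7, 14, 22 (3 total).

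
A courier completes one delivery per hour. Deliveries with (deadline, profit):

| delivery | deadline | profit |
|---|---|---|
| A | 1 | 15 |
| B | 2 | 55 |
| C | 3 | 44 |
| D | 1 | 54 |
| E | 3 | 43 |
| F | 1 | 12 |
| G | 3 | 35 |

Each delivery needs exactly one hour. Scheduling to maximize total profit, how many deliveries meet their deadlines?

Sort by profit descending; place each in the latest free slot ≤ its deadline.
By profit: B(d2,55), D(d1,54), C(d3,44), E(d3,43), G(d3,35), A(d1,15), F(d1,12)
B→slot 2; D→slot 1; C→slot 3; E skipped; G skipped; A skipped; F skipped.
3 of 7 scheduled.

3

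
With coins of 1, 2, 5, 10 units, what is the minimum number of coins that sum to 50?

5

Use the largest denomination that fits, subtract, and repeat.
50 = 5×10
Total coins = 5 = 5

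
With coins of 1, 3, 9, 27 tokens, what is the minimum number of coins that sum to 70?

Greedy: take as many of the largest coin as possible, then repeat with the remainder.
70 − 2×27→16 − 1×9→7 − 2×3→1 − 1×1→0
Total coins = 2 + 1 + 2 + 1 = 6

6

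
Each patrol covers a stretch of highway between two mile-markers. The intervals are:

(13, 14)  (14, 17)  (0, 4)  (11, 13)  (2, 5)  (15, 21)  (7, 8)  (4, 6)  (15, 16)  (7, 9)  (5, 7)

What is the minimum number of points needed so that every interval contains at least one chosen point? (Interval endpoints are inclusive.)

4

Process intervals by earliest right end; each time one isn't hit yet, stab at its right endpoint.
By right end: [0,4]  [2,5]  [4,6]  [5,7]  [7,8]  [7,9]  [11,13]  [13,14]  [15,16]  [14,17]  [15,21]
[0,4] uncovered → point at 4; [5,7] uncovered → point at 7; [11,13] uncovered → point at 13; [15,16] uncovered → point at 16.
Points: 4, 7, 13, 16 (4 total).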